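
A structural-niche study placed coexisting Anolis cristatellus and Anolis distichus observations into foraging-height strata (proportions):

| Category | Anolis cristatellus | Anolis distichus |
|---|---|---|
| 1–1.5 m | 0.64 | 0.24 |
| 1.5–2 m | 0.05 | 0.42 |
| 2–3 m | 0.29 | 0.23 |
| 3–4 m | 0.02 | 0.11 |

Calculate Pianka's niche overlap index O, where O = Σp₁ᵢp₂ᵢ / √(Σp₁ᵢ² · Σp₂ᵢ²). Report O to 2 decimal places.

Σ p₁ᵢp₂ᵢ = 0.1536 + 0.0210 + 0.0667 + 0.0022 = 0.2435
Σp_1ᵢ² = 0.64² + 0.05² + 0.29² + 0.02² = 0.4096 + 0.0025 + 0.0841 + 0.0004 = 0.4966
Σp_2ᵢ² = 0.24² + 0.42² + 0.23² + 0.11² = 0.0576 + 0.1764 + 0.0529 + 0.0121 = 0.2990
O = 0.2435 / √(0.4966 × 0.2990) = 0.2435 / 0.38534 = 0.6319

0.63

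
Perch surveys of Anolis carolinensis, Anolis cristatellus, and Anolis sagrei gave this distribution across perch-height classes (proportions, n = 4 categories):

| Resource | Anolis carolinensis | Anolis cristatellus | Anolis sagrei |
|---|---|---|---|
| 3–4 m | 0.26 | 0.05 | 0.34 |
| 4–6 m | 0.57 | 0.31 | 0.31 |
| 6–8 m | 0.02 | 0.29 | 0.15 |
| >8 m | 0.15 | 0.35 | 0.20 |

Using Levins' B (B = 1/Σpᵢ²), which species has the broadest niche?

Σp_caroᵢ² = 0.26² + 0.57² + 0.02² + 0.15² = 0.0676 + 0.3249 + 0.0004 + 0.0225 = 0.4154
B_caro = 1 / 0.4154 = 2.4073
Σp_crisᵢ² = 0.05² + 0.31² + 0.29² + 0.35² = 0.0025 + 0.0961 + 0.0841 + 0.1225 = 0.3052
B_cris = 1 / 0.3052 = 3.2765
Σp_sagrᵢ² = 0.34² + 0.31² + 0.15² + 0.20² = 0.1156 + 0.0961 + 0.0225 + 0.0400 = 0.2742
B_sagr = 1 / 0.2742 = 3.6470
Highest B → broadest niche (most generalist): Anolis sagrei (B = 3.65).

Anolis sagrei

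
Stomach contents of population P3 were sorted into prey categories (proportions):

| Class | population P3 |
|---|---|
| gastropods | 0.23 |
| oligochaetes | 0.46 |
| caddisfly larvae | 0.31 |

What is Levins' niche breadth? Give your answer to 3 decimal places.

Σpᵢ² = 0.23² + 0.46² + 0.31² = 0.0529 + 0.2116 + 0.0961 = 0.3606
B = 1 / 0.3606 = 2.77316

2.773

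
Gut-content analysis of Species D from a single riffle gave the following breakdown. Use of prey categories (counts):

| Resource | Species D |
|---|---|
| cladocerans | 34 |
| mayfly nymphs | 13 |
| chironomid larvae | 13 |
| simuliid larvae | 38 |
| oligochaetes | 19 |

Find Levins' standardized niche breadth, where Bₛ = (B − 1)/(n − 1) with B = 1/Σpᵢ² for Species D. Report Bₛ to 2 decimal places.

0.79

Proportions for Species D (n=117): 34/117=0.2906, 13/117=0.1111, 13/117=0.1111, 38/117=0.3248, 19/117=0.1624
Σpᵢ² = 0.2906² + 0.1111² + 0.1111² + 0.3248² + 0.1624² = 0.084448 + 0.012343 + 0.012343 + 0.105495 + 0.026374 = 0.241003
B = 1 / 0.241003 = 4.1493
Bₛ = (B − 1)/(n − 1) = (4.1493 − 1)/(5 − 1) = 3.1493/4 = 0.7873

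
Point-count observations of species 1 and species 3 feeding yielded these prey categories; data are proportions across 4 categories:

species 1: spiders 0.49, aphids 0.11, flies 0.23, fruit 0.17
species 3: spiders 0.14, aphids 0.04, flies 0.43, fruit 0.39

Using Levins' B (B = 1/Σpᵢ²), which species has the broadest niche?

species 1

Σp_1ᵢ² = 0.49² + 0.11² + 0.23² + 0.17² = 0.2401 + 0.0121 + 0.0529 + 0.0289 = 0.3340
B_1 = 1 / 0.3340 = 2.9940
Σp_3ᵢ² = 0.14² + 0.04² + 0.43² + 0.39² = 0.0196 + 0.0016 + 0.1849 + 0.1521 = 0.3582
B_3 = 1 / 0.3582 = 2.7917
Highest B → broadest niche (most generalist): species 1 (B = 2.99).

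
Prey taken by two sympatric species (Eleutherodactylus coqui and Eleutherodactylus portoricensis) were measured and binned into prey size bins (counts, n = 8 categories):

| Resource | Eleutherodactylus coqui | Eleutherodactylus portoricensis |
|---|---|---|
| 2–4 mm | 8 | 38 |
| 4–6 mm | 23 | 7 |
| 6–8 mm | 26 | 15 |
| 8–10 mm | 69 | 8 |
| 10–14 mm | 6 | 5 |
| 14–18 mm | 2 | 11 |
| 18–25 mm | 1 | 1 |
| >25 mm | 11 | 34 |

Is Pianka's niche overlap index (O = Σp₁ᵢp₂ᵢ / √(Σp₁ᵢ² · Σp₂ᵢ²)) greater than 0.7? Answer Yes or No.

Proportions for Eleutherodactylus coqui (n=146): 8/146=0.0548, 23/146=0.1575, 26/146=0.1781, 69/146=0.4726, 6/146=0.0411, 2/146=0.0137, 1/146=0.0068, 11/146=0.0753
Proportions for Eleutherodactylus portoricensis (n=119): 38/119=0.3193, 7/119=0.0588, 15/119=0.1261, 8/119=0.0672, 5/119=0.0420, 11/119=0.0924, 1/119=0.0084, 34/119=0.2857
Σ p₁ᵢp₂ᵢ = 0.017498 + 0.009261 + 0.022458 + 0.031759 + 0.001726 + 0.001266 + 0.000057 + 0.021513 = 0.105538
Σp_1ᵢ² = 0.0548² + 0.1575² + 0.1781² + 0.4726² + 0.0411² + 0.0137² + 0.0068² + 0.0753² = 0.003003 + 0.024806 + 0.031720 + 0.223351 + 0.001689 + 0.000188 + 0.000046 + 0.005670 = 0.290473
Σp_2ᵢ² = 0.3193² + 0.0588² + 0.1261² + 0.0672² + 0.0420² + 0.0924² + 0.0084² + 0.2857² = 0.101952 + 0.003457 + 0.015901 + 0.004516 + 0.001764 + 0.008538 + 0.000071 + 0.081624 = 0.217823
O = 0.105538 / √(0.290473 × 0.217823) = 0.105538 / 0.2515387 = 0.4196
O = 0.4196 < 0.7 → No.

No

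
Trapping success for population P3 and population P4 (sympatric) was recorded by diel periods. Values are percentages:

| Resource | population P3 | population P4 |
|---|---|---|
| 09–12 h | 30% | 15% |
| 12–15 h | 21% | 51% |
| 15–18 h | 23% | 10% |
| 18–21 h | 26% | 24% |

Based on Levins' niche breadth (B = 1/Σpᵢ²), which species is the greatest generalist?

population P3

Convert percentages to proportions (divide by 100).
Σp_P3ᵢ² = 0.30² + 0.21² + 0.23² + 0.26² = 0.0900 + 0.0441 + 0.0529 + 0.0676 = 0.2546
B_P3 = 1 / 0.2546 = 3.9277
Σp_P4ᵢ² = 0.15² + 0.51² + 0.10² + 0.24² = 0.0225 + 0.2601 + 0.0100 + 0.0576 = 0.3502
B_P4 = 1 / 0.3502 = 2.8555
Highest B → broadest niche (most generalist): population P3 (B = 3.93).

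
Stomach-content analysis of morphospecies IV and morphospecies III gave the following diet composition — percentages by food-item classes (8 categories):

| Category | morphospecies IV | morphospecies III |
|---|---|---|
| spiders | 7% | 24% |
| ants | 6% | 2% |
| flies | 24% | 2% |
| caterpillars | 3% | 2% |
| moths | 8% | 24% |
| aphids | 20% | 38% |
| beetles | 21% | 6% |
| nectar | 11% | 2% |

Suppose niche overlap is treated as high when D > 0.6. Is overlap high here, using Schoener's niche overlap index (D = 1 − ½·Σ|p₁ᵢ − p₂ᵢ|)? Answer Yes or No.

Convert percentages to proportions (divide by 100).
Σ|p₁ᵢ − p₂ᵢ| = 0.17 + 0.04 + 0.22 + 0.01 + 0.16 + 0.18 + 0.15 + 0.09 = 1.02
D = 1 − ½ × 1.02 = 1 − 0.510 = 0.4900
D = 0.4900 < 0.6 → No.

No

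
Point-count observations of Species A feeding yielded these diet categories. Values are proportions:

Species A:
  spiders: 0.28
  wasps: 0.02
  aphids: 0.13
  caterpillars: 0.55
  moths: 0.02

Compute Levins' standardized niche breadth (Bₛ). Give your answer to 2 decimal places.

Σpᵢ² = 0.28² + 0.02² + 0.13² + 0.55² + 0.02² = 0.0784 + 0.0004 + 0.0169 + 0.3025 + 0.0004 = 0.3986
B = 1 / 0.3986 = 2.5088
Bₛ = (B − 1)/(n − 1) = (2.5088 − 1)/(5 − 1) = 1.5088/4 = 0.3772

0.38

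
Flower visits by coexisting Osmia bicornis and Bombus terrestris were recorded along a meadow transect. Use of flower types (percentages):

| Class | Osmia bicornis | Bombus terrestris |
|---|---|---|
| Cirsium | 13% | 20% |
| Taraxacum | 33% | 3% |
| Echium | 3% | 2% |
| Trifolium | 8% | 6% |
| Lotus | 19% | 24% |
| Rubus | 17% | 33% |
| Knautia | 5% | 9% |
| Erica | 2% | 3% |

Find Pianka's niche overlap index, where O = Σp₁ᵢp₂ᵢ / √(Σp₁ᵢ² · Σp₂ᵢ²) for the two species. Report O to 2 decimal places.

Convert percentages to proportions (divide by 100).
Σ p₁ᵢp₂ᵢ = 0.0260 + 0.0099 + 0.0006 + 0.0048 + 0.0456 + 0.0561 + 0.0045 + 0.0006 = 0.1481
Σp_1ᵢ² = 0.13² + 0.33² + 0.03² + 0.08² + 0.19² + 0.17² + 0.05² + 0.02² = 0.0169 + 0.1089 + 0.0009 + 0.0064 + 0.0361 + 0.0289 + 0.0025 + 0.0004 = 0.2010
Σp_2ᵢ² = 0.20² + 0.03² + 0.02² + 0.06² + 0.24² + 0.33² + 0.09² + 0.03² = 0.0400 + 0.0009 + 0.0004 + 0.0036 + 0.0576 + 0.1089 + 0.0081 + 0.0009 = 0.2204
O = 0.1481 / √(0.2010 × 0.2204) = 0.1481 / 0.21048 = 0.7036

0.70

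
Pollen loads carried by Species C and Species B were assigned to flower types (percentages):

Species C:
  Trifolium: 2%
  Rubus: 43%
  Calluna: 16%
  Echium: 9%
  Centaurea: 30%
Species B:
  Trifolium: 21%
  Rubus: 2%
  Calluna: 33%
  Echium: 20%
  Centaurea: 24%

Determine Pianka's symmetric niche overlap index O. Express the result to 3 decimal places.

0.559

Convert percentages to proportions (divide by 100).
Σ p₁ᵢp₂ᵢ = 0.0042 + 0.0086 + 0.0528 + 0.0180 + 0.0720 = 0.1556
Σp_1ᵢ² = 0.02² + 0.43² + 0.16² + 0.09² + 0.30² = 0.0004 + 0.1849 + 0.0256 + 0.0081 + 0.0900 = 0.3090
Σp_2ᵢ² = 0.21² + 0.02² + 0.33² + 0.20² + 0.24² = 0.0441 + 0.0004 + 0.1089 + 0.0400 + 0.0576 = 0.2510
O = 0.1556 / √(0.3090 × 0.2510) = 0.1556 / 0.278494 = 0.55872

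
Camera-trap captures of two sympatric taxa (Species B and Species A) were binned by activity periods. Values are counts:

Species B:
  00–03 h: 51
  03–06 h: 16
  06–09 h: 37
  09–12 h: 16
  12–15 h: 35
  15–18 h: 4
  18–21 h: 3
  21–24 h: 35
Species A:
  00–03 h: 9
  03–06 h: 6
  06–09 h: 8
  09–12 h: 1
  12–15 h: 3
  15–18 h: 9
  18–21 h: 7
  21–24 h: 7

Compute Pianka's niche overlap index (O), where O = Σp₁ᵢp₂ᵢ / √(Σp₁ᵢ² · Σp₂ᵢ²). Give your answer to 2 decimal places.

0.79

Proportions for Species B (n=197): 51/197=0.2589, 16/197=0.0812, 37/197=0.1878, 16/197=0.0812, 35/197=0.1777, 4/197=0.0203, 3/197=0.0152, 35/197=0.1777
Proportions for Species A (n=50): 9/50=0.1800, 6/50=0.1200, 8/50=0.1600, 1/50=0.0200, 3/50=0.0600, 9/50=0.1800, 7/50=0.1400, 7/50=0.1400
Σ p₁ᵢp₂ᵢ = 0.046602 + 0.009744 + 0.030048 + 0.001624 + 0.010662 + 0.003654 + 0.002128 + 0.024878 = 0.129340
Σp_1ᵢ² = 0.2589² + 0.0812² + 0.1878² + 0.0812² + 0.1777² + 0.0203² + 0.0152² + 0.1777² = 0.067029 + 0.006593 + 0.035269 + 0.006593 + 0.031577 + 0.000412 + 0.000231 + 0.031577 = 0.179281
Σp_2ᵢ² = 0.1800² + 0.1200² + 0.1600² + 0.0200² + 0.0600² + 0.1800² + 0.1400² + 0.1400² = 0.032400 + 0.014400 + 0.025600 + 0.000400 + 0.003600 + 0.032400 + 0.019600 + 0.019600 = 0.148000
O = 0.129340 / √(0.179281 × 0.148000) = 0.129340 / 0.1628913 = 0.7940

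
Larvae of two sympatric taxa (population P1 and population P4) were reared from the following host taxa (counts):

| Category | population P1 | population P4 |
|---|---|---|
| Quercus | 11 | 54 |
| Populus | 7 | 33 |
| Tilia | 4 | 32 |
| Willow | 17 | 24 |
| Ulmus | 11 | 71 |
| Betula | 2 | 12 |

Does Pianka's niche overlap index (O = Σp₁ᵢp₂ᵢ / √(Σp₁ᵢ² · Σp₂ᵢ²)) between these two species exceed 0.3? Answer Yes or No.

Yes

Proportions for population P1 (n=52): 11/52=0.2115, 7/52=0.1346, 4/52=0.0769, 17/52=0.3269, 11/52=0.2115, 2/52=0.0385
Proportions for population P4 (n=226): 54/226=0.2389, 33/226=0.1460, 32/226=0.1416, 24/226=0.1062, 71/226=0.3142, 12/226=0.0531
Σ p₁ᵢp₂ᵢ = 0.050527 + 0.019652 + 0.010889 + 0.034717 + 0.066453 + 0.002044 = 0.184282
Σp_1ᵢ² = 0.2115² + 0.1346² + 0.0769² + 0.3269² + 0.2115² + 0.0385² = 0.044732 + 0.018117 + 0.005914 + 0.106864 + 0.044732 + 0.001482 = 0.221841
Σp_2ᵢ² = 0.2389² + 0.1460² + 0.1416² + 0.1062² + 0.3142² + 0.0531² = 0.057073 + 0.021316 + 0.020051 + 0.011278 + 0.098722 + 0.002820 = 0.211260
O = 0.184282 / √(0.221841 × 0.211260) = 0.184282 / 0.2164859 = 0.8512
O = 0.8512 > 0.3 → Yes.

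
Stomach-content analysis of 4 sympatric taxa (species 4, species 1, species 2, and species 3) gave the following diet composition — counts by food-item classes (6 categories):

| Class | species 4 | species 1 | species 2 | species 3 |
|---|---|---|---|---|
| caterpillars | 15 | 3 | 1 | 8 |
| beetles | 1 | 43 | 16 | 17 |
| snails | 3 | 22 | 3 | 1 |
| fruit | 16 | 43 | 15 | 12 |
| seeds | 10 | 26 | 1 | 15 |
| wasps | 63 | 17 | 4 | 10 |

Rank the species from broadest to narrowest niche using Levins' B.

species 3 > species 1 > species 2 > species 4

Proportions for species 4 (n=108): 15/108=0.1389, 1/108=0.0093, 3/108=0.0278, 16/108=0.1481, 10/108=0.0926, 63/108=0.5833
Proportions for species 1 (n=154): 3/154=0.0195, 43/154=0.2792, 22/154=0.1429, 43/154=0.2792, 26/154=0.1688, 17/154=0.1104
Proportions for species 2 (n=40): 1/40=0.0250, 16/40=0.4000, 3/40=0.0750, 15/40=0.3750, 1/40=0.0250, 4/40=0.1000
Proportions for species 3 (n=63): 8/63=0.1270, 17/63=0.2698, 1/63=0.0159, 12/63=0.1905, 15/63=0.2381, 10/63=0.1587
Σp_4ᵢ² = 0.1389² + 0.0093² + 0.0278² + 0.1481² + 0.0926² + 0.5833² = 0.019293 + 0.000086 + 0.000773 + 0.021934 + 0.008575 + 0.340239 = 0.390900
B_4 = 1 / 0.390900 = 2.5582
Σp_1ᵢ² = 0.0195² + 0.2792² + 0.1429² + 0.2792² + 0.1688² + 0.1104² = 0.000380 + 0.077953 + 0.020420 + 0.077953 + 0.028493 + 0.012188 = 0.217387
B_1 = 1 / 0.217387 = 4.6001
Σp_2ᵢ² = 0.0250² + 0.4000² + 0.0750² + 0.3750² + 0.0250² + 0.1000² = 0.000625 + 0.160000 + 0.005625 + 0.140625 + 0.000625 + 0.010000 = 0.317500
B_2 = 1 / 0.317500 = 3.1496
Σp_3ᵢ² = 0.1270² + 0.2698² + 0.0159² + 0.1905² + 0.2381² + 0.1587² = 0.016129 + 0.072792 + 0.000253 + 0.036290 + 0.056692 + 0.025186 = 0.207342
B_3 = 1 / 0.207342 = 4.8229
Ranking by B (broadest → narrowest): species 3 (4.82) > species 1 (4.60) > species 2 (3.15) > species 4 (2.56)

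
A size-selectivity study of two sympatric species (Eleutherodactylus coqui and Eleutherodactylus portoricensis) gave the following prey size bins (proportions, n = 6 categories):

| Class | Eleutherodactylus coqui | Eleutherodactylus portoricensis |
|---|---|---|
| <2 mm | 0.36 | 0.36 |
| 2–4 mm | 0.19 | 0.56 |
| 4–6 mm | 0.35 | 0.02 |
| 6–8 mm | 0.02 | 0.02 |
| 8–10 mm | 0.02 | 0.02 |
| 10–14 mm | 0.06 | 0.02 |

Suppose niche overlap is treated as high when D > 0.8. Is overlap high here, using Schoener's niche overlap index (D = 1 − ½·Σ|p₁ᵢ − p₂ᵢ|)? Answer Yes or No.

Σ|p₁ᵢ − p₂ᵢ| = 0.00 + 0.37 + 0.33 + 0.00 + 0.00 + 0.04 = 0.74
D = 1 − ½ × 0.74 = 1 − 0.370 = 0.6300
D = 0.6300 < 0.8 → No.

No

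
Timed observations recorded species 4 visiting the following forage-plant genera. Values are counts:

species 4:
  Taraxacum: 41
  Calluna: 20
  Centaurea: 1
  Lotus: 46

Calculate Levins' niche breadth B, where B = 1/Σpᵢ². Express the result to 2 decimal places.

Proportions for species 4 (n=108): 41/108=0.3796, 20/108=0.1852, 1/108=0.0093, 46/108=0.4259
Σpᵢ² = 0.3796² + 0.1852² + 0.0093² + 0.4259² = 0.144096 + 0.034299 + 0.000086 + 0.181391 = 0.359872
B = 1 / 0.359872 = 2.7788

2.78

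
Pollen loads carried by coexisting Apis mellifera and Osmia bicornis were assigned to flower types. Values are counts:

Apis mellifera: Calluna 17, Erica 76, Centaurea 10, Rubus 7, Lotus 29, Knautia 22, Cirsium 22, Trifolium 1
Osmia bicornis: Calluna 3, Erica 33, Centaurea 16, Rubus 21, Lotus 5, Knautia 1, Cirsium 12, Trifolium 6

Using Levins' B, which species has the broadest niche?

Proportions for Apis mellifera (n=184): 17/184=0.0924, 76/184=0.4130, 10/184=0.0543, 7/184=0.0380, 29/184=0.1576, 22/184=0.1196, 22/184=0.1196, 1/184=0.0054
Proportions for Osmia bicornis (n=97): 3/97=0.0309, 33/97=0.3402, 16/97=0.1649, 21/97=0.2165, 5/97=0.0515, 1/97=0.0103, 12/97=0.1237, 6/97=0.0619
Σp_mellᵢ² = 0.0924² + 0.4130² + 0.0543² + 0.0380² + 0.1576² + 0.1196² + 0.1196² + 0.0054² = 0.008538 + 0.170569 + 0.002948 + 0.001444 + 0.024838 + 0.014304 + 0.014304 + 0.000029 = 0.236974
B_mell = 1 / 0.236974 = 4.2199
Σp_bicoᵢ² = 0.0309² + 0.3402² + 0.1649² + 0.2165² + 0.0515² + 0.0103² + 0.1237² + 0.0619² = 0.000955 + 0.115736 + 0.027192 + 0.046872 + 0.002652 + 0.000106 + 0.015302 + 0.003832 = 0.212647
B_bico = 1 / 0.212647 = 4.7026
Highest B → broadest niche (most generalist): Osmia bicornis (B = 4.70).

Osmia bicornis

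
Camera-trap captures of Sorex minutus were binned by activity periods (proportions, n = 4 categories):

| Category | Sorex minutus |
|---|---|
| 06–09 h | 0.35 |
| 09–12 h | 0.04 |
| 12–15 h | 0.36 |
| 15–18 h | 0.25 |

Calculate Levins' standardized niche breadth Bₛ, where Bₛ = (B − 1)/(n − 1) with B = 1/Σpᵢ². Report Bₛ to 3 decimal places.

0.721

Σpᵢ² = 0.35² + 0.04² + 0.36² + 0.25² = 0.1225 + 0.0016 + 0.1296 + 0.0625 = 0.3162
B = 1 / 0.3162 = 3.16256
Bₛ = (B − 1)/(n − 1) = (3.16256 − 1)/(4 − 1) = 2.16256/3 = 0.72085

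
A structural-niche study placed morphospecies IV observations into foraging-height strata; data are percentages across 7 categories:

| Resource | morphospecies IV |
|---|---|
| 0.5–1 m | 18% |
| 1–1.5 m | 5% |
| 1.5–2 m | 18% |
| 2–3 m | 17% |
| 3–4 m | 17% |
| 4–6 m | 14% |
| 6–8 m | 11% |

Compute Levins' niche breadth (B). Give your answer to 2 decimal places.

Convert percentages to proportions (divide by 100).
Σpᵢ² = 0.18² + 0.05² + 0.18² + 0.17² + 0.17² + 0.14² + 0.11² = 0.0324 + 0.0025 + 0.0324 + 0.0289 + 0.0289 + 0.0196 + 0.0121 = 0.1568
B = 1 / 0.1568 = 6.3776

6.38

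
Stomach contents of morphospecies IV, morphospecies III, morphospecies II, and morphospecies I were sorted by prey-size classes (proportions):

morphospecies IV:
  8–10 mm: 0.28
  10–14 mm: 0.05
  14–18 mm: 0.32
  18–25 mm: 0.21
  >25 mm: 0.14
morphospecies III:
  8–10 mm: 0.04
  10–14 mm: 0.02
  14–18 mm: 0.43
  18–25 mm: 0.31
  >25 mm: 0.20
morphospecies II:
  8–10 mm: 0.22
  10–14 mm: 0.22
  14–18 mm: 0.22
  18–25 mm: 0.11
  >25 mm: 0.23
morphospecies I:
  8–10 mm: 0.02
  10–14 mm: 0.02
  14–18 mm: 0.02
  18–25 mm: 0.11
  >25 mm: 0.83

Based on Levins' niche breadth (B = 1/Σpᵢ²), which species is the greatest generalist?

Σp_IVᵢ² = 0.28² + 0.05² + 0.32² + 0.21² + 0.14² = 0.0784 + 0.0025 + 0.1024 + 0.0441 + 0.0196 = 0.2470
B_IV = 1 / 0.2470 = 4.0486
Σp_IIIᵢ² = 0.04² + 0.02² + 0.43² + 0.31² + 0.20² = 0.0016 + 0.0004 + 0.1849 + 0.0961 + 0.0400 = 0.3230
B_III = 1 / 0.3230 = 3.0960
Σp_IIᵢ² = 0.22² + 0.22² + 0.22² + 0.11² + 0.23² = 0.0484 + 0.0484 + 0.0484 + 0.0121 + 0.0529 = 0.2102
B_II = 1 / 0.2102 = 4.7574
Σp_Iᵢ² = 0.02² + 0.02² + 0.02² + 0.11² + 0.83² = 0.0004 + 0.0004 + 0.0004 + 0.0121 + 0.6889 = 0.7022
B_I = 1 / 0.7022 = 1.4241
Highest B → broadest niche (most generalist): morphospecies II (B = 4.76).

morphospecies II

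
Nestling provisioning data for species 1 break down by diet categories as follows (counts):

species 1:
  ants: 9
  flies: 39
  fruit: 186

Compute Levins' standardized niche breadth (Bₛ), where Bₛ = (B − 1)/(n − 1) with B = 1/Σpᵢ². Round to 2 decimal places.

0.26

Proportions for species 1 (n=234): 9/234=0.0385, 39/234=0.1667, 186/234=0.7949
Σpᵢ² = 0.0385² + 0.1667² + 0.7949² = 0.001482 + 0.027789 + 0.631866 = 0.661137
B = 1 / 0.661137 = 1.5125
Bₛ = (B − 1)/(n − 1) = (1.5125 − 1)/(3 − 1) = 0.5125/2 = 0.2563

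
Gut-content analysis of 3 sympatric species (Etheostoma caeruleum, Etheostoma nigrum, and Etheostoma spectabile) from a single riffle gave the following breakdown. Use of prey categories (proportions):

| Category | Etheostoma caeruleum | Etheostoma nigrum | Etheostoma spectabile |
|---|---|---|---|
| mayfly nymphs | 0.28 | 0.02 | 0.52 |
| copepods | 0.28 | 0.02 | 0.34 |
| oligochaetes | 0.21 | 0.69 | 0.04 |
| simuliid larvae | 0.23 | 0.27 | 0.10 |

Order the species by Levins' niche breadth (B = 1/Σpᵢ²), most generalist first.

Etheostoma caeruleum > Etheostoma spectabile > Etheostoma nigrum

Σp_caerᵢ² = 0.28² + 0.28² + 0.21² + 0.23² = 0.0784 + 0.0784 + 0.0441 + 0.0529 = 0.2538
B_caer = 1 / 0.2538 = 3.9401
Σp_nigrᵢ² = 0.02² + 0.02² + 0.69² + 0.27² = 0.0004 + 0.0004 + 0.4761 + 0.0729 = 0.5498
B_nigr = 1 / 0.5498 = 1.8188
Σp_specᵢ² = 0.52² + 0.34² + 0.04² + 0.10² = 0.2704 + 0.1156 + 0.0016 + 0.0100 = 0.3976
B_spec = 1 / 0.3976 = 2.5151
Ranking by B (broadest → narrowest): Etheostoma caeruleum (3.94) > Etheostoma spectabile (2.52) > Etheostoma nigrum (1.82)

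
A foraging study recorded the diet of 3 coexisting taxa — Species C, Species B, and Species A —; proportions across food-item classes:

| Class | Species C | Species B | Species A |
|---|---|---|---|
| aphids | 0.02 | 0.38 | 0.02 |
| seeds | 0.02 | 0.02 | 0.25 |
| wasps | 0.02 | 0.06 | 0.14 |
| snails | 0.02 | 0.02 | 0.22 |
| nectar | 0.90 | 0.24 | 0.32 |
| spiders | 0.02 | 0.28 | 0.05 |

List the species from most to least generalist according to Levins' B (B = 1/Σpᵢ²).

Species A > Species B > Species C

Σp_Cᵢ² = 0.02² + 0.02² + 0.02² + 0.02² + 0.90² + 0.02² = 0.0004 + 0.0004 + 0.0004 + 0.0004 + 0.8100 + 0.0004 = 0.8120
B_C = 1 / 0.8120 = 1.2315
Σp_Bᵢ² = 0.38² + 0.02² + 0.06² + 0.02² + 0.24² + 0.28² = 0.1444 + 0.0004 + 0.0036 + 0.0004 + 0.0576 + 0.0784 = 0.2848
B_B = 1 / 0.2848 = 3.5112
Σp_Aᵢ² = 0.02² + 0.25² + 0.14² + 0.22² + 0.32² + 0.05² = 0.0004 + 0.0625 + 0.0196 + 0.0484 + 0.1024 + 0.0025 = 0.2358
B_A = 1 / 0.2358 = 4.2409
Ranking by B (broadest → narrowest): Species A (4.24) > Species B (3.51) > Species C (1.23)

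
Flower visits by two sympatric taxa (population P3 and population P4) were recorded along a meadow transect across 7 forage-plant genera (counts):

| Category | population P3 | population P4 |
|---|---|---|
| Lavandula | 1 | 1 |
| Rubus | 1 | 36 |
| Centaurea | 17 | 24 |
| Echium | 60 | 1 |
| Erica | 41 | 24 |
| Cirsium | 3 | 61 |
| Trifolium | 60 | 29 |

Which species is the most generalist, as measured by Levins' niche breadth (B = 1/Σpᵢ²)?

Proportions for population P3 (n=183): 1/183=0.0055, 1/183=0.0055, 17/183=0.0929, 60/183=0.3279, 41/183=0.2240, 3/183=0.0164, 60/183=0.3279
Proportions for population P4 (n=176): 1/176=0.0057, 36/176=0.2045, 24/176=0.1364, 1/176=0.0057, 24/176=0.1364, 61/176=0.3466, 29/176=0.1648
Σp_P3ᵢ² = 0.0055² + 0.0055² + 0.0929² + 0.3279² + 0.2240² + 0.0164² + 0.3279² = 0.000030 + 0.000030 + 0.008630 + 0.107518 + 0.050176 + 0.000269 + 0.107518 = 0.274171
B_P3 = 1 / 0.274171 = 3.6474
Σp_P4ᵢ² = 0.0057² + 0.2045² + 0.1364² + 0.0057² + 0.1364² + 0.3466² + 0.1648² = 0.000032 + 0.041820 + 0.018605 + 0.000032 + 0.018605 + 0.120132 + 0.027159 = 0.226385
B_P4 = 1 / 0.226385 = 4.4173
Highest B → broadest niche (most generalist): population P4 (B = 4.42).

population P4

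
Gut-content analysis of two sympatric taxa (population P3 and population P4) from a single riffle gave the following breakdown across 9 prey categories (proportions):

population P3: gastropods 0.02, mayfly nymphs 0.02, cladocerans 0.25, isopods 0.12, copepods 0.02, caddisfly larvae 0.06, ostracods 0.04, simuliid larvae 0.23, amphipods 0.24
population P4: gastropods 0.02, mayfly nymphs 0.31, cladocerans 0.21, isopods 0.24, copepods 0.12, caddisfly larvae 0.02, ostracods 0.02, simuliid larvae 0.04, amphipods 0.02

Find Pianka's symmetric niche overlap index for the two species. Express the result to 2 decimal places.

0.52

Σ p₁ᵢp₂ᵢ = 0.0004 + 0.0062 + 0.0525 + 0.0288 + 0.0024 + 0.0012 + 0.0008 + 0.0092 + 0.0048 = 0.1063
Σp_1ᵢ² = 0.02² + 0.02² + 0.25² + 0.12² + 0.02² + 0.06² + 0.04² + 0.23² + 0.24² = 0.0004 + 0.0004 + 0.0625 + 0.0144 + 0.0004 + 0.0036 + 0.0016 + 0.0529 + 0.0576 = 0.1938
Σp_2ᵢ² = 0.02² + 0.31² + 0.21² + 0.24² + 0.12² + 0.02² + 0.02² + 0.04² + 0.02² = 0.0004 + 0.0961 + 0.0441 + 0.0576 + 0.0144 + 0.0004 + 0.0004 + 0.0016 + 0.0004 = 0.2154
O = 0.1063 / √(0.1938 × 0.2154) = 0.1063 / 0.20431 = 0.5203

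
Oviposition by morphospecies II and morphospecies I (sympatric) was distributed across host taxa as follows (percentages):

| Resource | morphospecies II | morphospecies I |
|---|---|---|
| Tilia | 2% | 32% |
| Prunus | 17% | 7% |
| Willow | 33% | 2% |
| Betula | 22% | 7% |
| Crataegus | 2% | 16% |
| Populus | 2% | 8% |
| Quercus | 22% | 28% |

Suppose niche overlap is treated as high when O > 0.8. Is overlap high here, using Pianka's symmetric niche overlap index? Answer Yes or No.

Convert percentages to proportions (divide by 100).
Σ p₁ᵢp₂ᵢ = 0.0064 + 0.0119 + 0.0066 + 0.0154 + 0.0032 + 0.0016 + 0.0616 = 0.1067
Σp_1ᵢ² = 0.02² + 0.17² + 0.33² + 0.22² + 0.02² + 0.02² + 0.22² = 0.0004 + 0.0289 + 0.1089 + 0.0484 + 0.0004 + 0.0004 + 0.0484 = 0.2358
Σp_2ᵢ² = 0.32² + 0.07² + 0.02² + 0.07² + 0.16² + 0.08² + 0.28² = 0.1024 + 0.0049 + 0.0004 + 0.0049 + 0.0256 + 0.0064 + 0.0784 = 0.2230
O = 0.1067 / √(0.2358 × 0.2230) = 0.1067 / 0.22931 = 0.4653
O = 0.4653 < 0.8 → No.

No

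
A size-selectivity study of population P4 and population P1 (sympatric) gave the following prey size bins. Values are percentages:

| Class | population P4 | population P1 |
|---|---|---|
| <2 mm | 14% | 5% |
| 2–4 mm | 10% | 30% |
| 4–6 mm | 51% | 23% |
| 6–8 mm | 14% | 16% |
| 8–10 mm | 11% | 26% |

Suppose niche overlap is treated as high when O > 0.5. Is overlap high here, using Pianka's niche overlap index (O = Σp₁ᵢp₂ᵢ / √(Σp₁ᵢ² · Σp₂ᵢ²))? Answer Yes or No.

Convert percentages to proportions (divide by 100).
Σ p₁ᵢp₂ᵢ = 0.0070 + 0.0300 + 0.1173 + 0.0224 + 0.0286 = 0.2053
Σp_1ᵢ² = 0.14² + 0.10² + 0.51² + 0.14² + 0.11² = 0.0196 + 0.0100 + 0.2601 + 0.0196 + 0.0121 = 0.3214
Σp_2ᵢ² = 0.05² + 0.30² + 0.23² + 0.16² + 0.26² = 0.0025 + 0.0900 + 0.0529 + 0.0256 + 0.0676 = 0.2386
O = 0.2053 / √(0.3214 × 0.2386) = 0.2053 / 0.27692 = 0.7414
O = 0.7414 > 0.5 → Yes.

Yes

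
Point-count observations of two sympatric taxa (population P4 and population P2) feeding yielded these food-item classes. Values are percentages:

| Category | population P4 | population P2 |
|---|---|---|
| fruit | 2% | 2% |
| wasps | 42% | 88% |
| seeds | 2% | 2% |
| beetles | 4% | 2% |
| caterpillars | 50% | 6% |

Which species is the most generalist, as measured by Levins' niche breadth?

population P4

Convert percentages to proportions (divide by 100).
Σp_P4ᵢ² = 0.02² + 0.42² + 0.02² + 0.04² + 0.50² = 0.0004 + 0.1764 + 0.0004 + 0.0016 + 0.2500 = 0.4288
B_P4 = 1 / 0.4288 = 2.3321
Σp_P2ᵢ² = 0.02² + 0.88² + 0.02² + 0.02² + 0.06² = 0.0004 + 0.7744 + 0.0004 + 0.0004 + 0.0036 = 0.7792
B_P2 = 1 / 0.7792 = 1.2834
Highest B → broadest niche (most generalist): population P4 (B = 2.33).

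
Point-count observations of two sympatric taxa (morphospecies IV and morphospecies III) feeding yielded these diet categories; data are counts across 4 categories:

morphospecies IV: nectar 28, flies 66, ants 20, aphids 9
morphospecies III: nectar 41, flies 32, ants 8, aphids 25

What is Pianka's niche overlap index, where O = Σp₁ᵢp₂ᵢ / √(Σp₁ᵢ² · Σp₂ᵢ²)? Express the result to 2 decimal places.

0.83

Proportions for morphospecies IV (n=123): 28/123=0.2276, 66/123=0.5366, 20/123=0.1626, 9/123=0.0732
Proportions for morphospecies III (n=106): 41/106=0.3868, 32/106=0.3019, 8/106=0.0755, 25/106=0.2358
Σ p₁ᵢp₂ᵢ = 0.088036 + 0.162000 + 0.012276 + 0.017261 = 0.279573
Σp_1ᵢ² = 0.2276² + 0.5366² + 0.1626² + 0.0732² = 0.051802 + 0.287940 + 0.026439 + 0.005358 = 0.371539
Σp_2ᵢ² = 0.3868² + 0.3019² + 0.0755² + 0.2358² = 0.149614 + 0.091144 + 0.005700 + 0.055602 = 0.302060
O = 0.279573 / √(0.371539 × 0.302060) = 0.279573 / 0.3350031 = 0.8345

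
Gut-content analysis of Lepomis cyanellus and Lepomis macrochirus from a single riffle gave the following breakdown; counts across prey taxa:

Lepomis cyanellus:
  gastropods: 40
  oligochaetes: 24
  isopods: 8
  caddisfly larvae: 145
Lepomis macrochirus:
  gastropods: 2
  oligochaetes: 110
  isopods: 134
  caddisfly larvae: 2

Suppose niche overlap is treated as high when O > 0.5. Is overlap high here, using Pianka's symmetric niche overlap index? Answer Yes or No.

Proportions for Lepomis cyanellus (n=217): 40/217=0.1843, 24/217=0.1106, 8/217=0.0369, 145/217=0.6682
Proportions for Lepomis macrochirus (n=248): 2/248=0.0081, 110/248=0.4435, 134/248=0.5403, 2/248=0.0081
Σ p₁ᵢp₂ᵢ = 0.001493 + 0.049051 + 0.019937 + 0.005412 = 0.075893
Σp_1ᵢ² = 0.1843² + 0.1106² + 0.0369² + 0.6682² = 0.033966 + 0.012232 + 0.001362 + 0.446491 = 0.494051
Σp_2ᵢ² = 0.0081² + 0.4435² + 0.5403² + 0.0081² = 0.000066 + 0.196692 + 0.291924 + 0.000066 = 0.488748
O = 0.075893 / √(0.494051 × 0.488748) = 0.075893 / 0.4913923 = 0.1544
O = 0.1544 < 0.5 → No.

No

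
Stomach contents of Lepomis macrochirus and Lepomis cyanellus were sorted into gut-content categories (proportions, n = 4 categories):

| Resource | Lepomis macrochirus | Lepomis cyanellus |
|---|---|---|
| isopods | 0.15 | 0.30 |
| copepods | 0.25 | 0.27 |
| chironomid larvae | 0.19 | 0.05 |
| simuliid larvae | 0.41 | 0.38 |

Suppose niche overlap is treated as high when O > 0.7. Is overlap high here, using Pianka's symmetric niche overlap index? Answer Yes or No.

Σ p₁ᵢp₂ᵢ = 0.0450 + 0.0675 + 0.0095 + 0.1558 = 0.2778
Σp_1ᵢ² = 0.15² + 0.25² + 0.19² + 0.41² = 0.0225 + 0.0625 + 0.0361 + 0.1681 = 0.2892
Σp_2ᵢ² = 0.30² + 0.27² + 0.05² + 0.38² = 0.0900 + 0.0729 + 0.0025 + 0.1444 = 0.3098
O = 0.2778 / √(0.2892 × 0.3098) = 0.2778 / 0.29932 = 0.9281
O = 0.9281 > 0.7 → Yes.

Yes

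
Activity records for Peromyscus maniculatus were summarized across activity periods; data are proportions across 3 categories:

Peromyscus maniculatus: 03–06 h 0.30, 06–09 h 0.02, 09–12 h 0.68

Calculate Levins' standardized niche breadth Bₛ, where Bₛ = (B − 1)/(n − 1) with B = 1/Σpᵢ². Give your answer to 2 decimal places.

0.40

Σpᵢ² = 0.30² + 0.02² + 0.68² = 0.0900 + 0.0004 + 0.4624 = 0.5528
B = 1 / 0.5528 = 1.8090
Bₛ = (B − 1)/(n − 1) = (1.8090 − 1)/(3 − 1) = 0.8090/2 = 0.4045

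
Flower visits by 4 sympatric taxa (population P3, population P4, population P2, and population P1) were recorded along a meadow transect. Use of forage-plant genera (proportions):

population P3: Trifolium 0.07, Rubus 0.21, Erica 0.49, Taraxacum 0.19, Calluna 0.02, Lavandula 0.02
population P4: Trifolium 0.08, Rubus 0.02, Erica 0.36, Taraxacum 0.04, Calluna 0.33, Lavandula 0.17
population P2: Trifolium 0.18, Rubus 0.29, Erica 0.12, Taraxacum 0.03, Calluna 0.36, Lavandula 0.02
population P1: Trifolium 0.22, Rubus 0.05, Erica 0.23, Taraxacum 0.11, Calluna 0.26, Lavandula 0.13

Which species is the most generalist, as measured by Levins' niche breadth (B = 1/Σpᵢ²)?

population P1

Σp_P3ᵢ² = 0.07² + 0.21² + 0.49² + 0.19² + 0.02² + 0.02² = 0.0049 + 0.0441 + 0.2401 + 0.0361 + 0.0004 + 0.0004 = 0.3260
B_P3 = 1 / 0.3260 = 3.0675
Σp_P4ᵢ² = 0.08² + 0.02² + 0.36² + 0.04² + 0.33² + 0.17² = 0.0064 + 0.0004 + 0.1296 + 0.0016 + 0.1089 + 0.0289 = 0.2758
B_P4 = 1 / 0.2758 = 3.6258
Σp_P2ᵢ² = 0.18² + 0.29² + 0.12² + 0.03² + 0.36² + 0.02² = 0.0324 + 0.0841 + 0.0144 + 0.0009 + 0.1296 + 0.0004 = 0.2618
B_P2 = 1 / 0.2618 = 3.8197
Σp_P1ᵢ² = 0.22² + 0.05² + 0.23² + 0.11² + 0.26² + 0.13² = 0.0484 + 0.0025 + 0.0529 + 0.0121 + 0.0676 + 0.0169 = 0.2004
B_P1 = 1 / 0.2004 = 4.9900
Highest B → broadest niche (most generalist): population P1 (B = 4.99).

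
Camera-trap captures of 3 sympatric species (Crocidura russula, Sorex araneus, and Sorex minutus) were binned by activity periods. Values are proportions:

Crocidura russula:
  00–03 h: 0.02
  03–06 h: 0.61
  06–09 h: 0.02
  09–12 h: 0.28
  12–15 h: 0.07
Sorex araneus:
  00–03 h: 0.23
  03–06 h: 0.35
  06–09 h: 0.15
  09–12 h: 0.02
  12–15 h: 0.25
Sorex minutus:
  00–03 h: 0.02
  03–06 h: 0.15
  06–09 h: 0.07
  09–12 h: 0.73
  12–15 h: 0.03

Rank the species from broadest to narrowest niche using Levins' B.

Σp_russᵢ² = 0.02² + 0.61² + 0.02² + 0.28² + 0.07² = 0.0004 + 0.3721 + 0.0004 + 0.0784 + 0.0049 = 0.4562
B_russ = 1 / 0.4562 = 2.1920
Σp_aranᵢ² = 0.23² + 0.35² + 0.15² + 0.02² + 0.25² = 0.0529 + 0.1225 + 0.0225 + 0.0004 + 0.0625 = 0.2608
B_aran = 1 / 0.2608 = 3.8344
Σp_minuᵢ² = 0.02² + 0.15² + 0.07² + 0.73² + 0.03² = 0.0004 + 0.0225 + 0.0049 + 0.5329 + 0.0009 = 0.5616
B_minu = 1 / 0.5616 = 1.7806
Ranking by B (broadest → narrowest): Sorex araneus (3.83) > Crocidura russula (2.19) > Sorex minutus (1.78)

Sorex araneus > Crocidura russula > Sorex minutus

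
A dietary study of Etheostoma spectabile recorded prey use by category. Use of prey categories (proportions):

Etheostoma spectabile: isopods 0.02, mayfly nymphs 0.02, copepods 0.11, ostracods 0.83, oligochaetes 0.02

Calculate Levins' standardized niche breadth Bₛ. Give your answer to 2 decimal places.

Σpᵢ² = 0.02² + 0.02² + 0.11² + 0.83² + 0.02² = 0.0004 + 0.0004 + 0.0121 + 0.6889 + 0.0004 = 0.7022
B = 1 / 0.7022 = 1.4241
Bₛ = (B − 1)/(n − 1) = (1.4241 − 1)/(5 − 1) = 0.4241/4 = 0.1060

0.11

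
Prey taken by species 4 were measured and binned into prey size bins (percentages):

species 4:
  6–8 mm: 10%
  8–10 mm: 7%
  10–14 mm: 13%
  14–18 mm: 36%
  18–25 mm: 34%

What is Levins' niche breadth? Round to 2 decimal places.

Convert percentages to proportions (divide by 100).
Σpᵢ² = 0.10² + 0.07² + 0.13² + 0.36² + 0.34² = 0.0100 + 0.0049 + 0.0169 + 0.1296 + 0.1156 = 0.2770
B = 1 / 0.2770 = 3.6101

3.61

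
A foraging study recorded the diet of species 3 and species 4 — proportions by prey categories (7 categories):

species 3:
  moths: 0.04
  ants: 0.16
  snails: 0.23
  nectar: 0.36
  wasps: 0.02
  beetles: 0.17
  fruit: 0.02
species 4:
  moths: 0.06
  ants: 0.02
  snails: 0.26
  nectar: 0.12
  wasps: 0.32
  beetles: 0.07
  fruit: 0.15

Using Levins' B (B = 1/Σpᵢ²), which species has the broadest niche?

Σp_3ᵢ² = 0.04² + 0.16² + 0.23² + 0.36² + 0.02² + 0.17² + 0.02² = 0.0016 + 0.0256 + 0.0529 + 0.1296 + 0.0004 + 0.0289 + 0.0004 = 0.2394
B_3 = 1 / 0.2394 = 4.1771
Σp_4ᵢ² = 0.06² + 0.02² + 0.26² + 0.12² + 0.32² + 0.07² + 0.15² = 0.0036 + 0.0004 + 0.0676 + 0.0144 + 0.1024 + 0.0049 + 0.0225 = 0.2158
B_4 = 1 / 0.2158 = 4.6339
Highest B → broadest niche (most generalist): species 4 (B = 4.63).

species 4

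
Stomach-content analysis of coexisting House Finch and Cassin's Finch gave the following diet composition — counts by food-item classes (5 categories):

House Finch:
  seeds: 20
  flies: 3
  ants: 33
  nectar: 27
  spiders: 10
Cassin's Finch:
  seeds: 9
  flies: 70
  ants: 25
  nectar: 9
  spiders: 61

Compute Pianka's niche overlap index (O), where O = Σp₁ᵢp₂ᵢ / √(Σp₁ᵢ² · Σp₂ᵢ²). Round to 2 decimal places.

0.44

Proportions for House Finch (n=93): 20/93=0.2151, 3/93=0.0323, 33/93=0.3548, 27/93=0.2903, 10/93=0.1075
Proportions for Cassin's Finch (n=174): 9/174=0.0517, 70/174=0.4023, 25/174=0.1437, 9/174=0.0517, 61/174=0.3506
Σ p₁ᵢp₂ᵢ = 0.011121 + 0.012994 + 0.050985 + 0.015009 + 0.037690 = 0.127799
Σp_1ᵢ² = 0.2151² + 0.0323² + 0.3548² + 0.2903² + 0.1075² = 0.046268 + 0.001043 + 0.125883 + 0.084274 + 0.011556 = 0.269024
Σp_2ᵢ² = 0.0517² + 0.4023² + 0.1437² + 0.0517² + 0.3506² = 0.002673 + 0.161845 + 0.020650 + 0.002673 + 0.122920 = 0.310761
O = 0.127799 / √(0.269024 × 0.310761) = 0.127799 / 0.2891404 = 0.4420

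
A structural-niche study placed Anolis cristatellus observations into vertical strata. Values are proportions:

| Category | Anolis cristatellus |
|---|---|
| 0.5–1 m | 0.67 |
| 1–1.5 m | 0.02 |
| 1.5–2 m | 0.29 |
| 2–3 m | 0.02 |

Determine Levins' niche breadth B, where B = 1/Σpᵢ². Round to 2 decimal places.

Σpᵢ² = 0.67² + 0.02² + 0.29² + 0.02² = 0.4489 + 0.0004 + 0.0841 + 0.0004 = 0.5338
B = 1 / 0.5338 = 1.8734

1.87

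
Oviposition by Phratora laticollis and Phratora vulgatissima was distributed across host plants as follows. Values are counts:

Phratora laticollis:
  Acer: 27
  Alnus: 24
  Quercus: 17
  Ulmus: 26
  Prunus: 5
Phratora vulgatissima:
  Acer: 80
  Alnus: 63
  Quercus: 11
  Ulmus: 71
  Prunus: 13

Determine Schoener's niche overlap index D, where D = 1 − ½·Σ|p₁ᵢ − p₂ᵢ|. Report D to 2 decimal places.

Proportions for Phratora laticollis (n=99): 27/99=0.2727, 24/99=0.2424, 17/99=0.1717, 26/99=0.2626, 5/99=0.0505
Proportions for Phratora vulgatissima (n=238): 80/238=0.3361, 63/238=0.2647, 11/238=0.0462, 71/238=0.2983, 13/238=0.0546
Σ|p₁ᵢ − p₂ᵢ| = 0.0634 + 0.0223 + 0.1255 + 0.0357 + 0.0041 = 0.2510
D = 1 − ½ × 0.2510 = 1 − 0.12550 = 0.87450

0.87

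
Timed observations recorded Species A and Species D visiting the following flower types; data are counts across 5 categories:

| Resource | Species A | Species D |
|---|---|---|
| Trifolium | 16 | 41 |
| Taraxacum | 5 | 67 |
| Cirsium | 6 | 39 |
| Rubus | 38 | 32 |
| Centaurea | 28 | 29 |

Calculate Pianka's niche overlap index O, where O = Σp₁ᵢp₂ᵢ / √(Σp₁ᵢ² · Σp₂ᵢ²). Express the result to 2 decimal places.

0.66

Proportions for Species A (n=93): 16/93=0.1720, 5/93=0.0538, 6/93=0.0645, 38/93=0.4086, 28/93=0.3011
Proportions for Species D (n=208): 41/208=0.1971, 67/208=0.3221, 39/208=0.1875, 32/208=0.1538, 29/208=0.1394
Σ p₁ᵢp₂ᵢ = 0.033901 + 0.017329 + 0.012094 + 0.062843 + 0.041973 = 0.168140
Σp_1ᵢ² = 0.1720² + 0.0538² + 0.0645² + 0.4086² + 0.3011² = 0.029584 + 0.002894 + 0.004160 + 0.166954 + 0.090661 = 0.294253
Σp_2ᵢ² = 0.1971² + 0.3221² + 0.1875² + 0.1538² + 0.1394² = 0.038848 + 0.103748 + 0.035156 + 0.023654 + 0.019432 = 0.220838
O = 0.168140 / √(0.294253 × 0.220838) = 0.168140 / 0.2549162 = 0.6596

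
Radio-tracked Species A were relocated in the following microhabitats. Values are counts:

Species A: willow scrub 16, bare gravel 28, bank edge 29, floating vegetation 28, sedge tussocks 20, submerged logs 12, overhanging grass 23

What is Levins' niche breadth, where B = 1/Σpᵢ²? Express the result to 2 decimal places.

Proportions for Species A (n=156): 16/156=0.1026, 28/156=0.1795, 29/156=0.1859, 28/156=0.1795, 20/156=0.1282, 12/156=0.0769, 23/156=0.1474
Σpᵢ² = 0.1026² + 0.1795² + 0.1859² + 0.1795² + 0.1282² + 0.0769² + 0.1474² = 0.010527 + 0.032220 + 0.034559 + 0.032220 + 0.016435 + 0.005914 + 0.021727 = 0.153602
B = 1 / 0.153602 = 6.5103

6.51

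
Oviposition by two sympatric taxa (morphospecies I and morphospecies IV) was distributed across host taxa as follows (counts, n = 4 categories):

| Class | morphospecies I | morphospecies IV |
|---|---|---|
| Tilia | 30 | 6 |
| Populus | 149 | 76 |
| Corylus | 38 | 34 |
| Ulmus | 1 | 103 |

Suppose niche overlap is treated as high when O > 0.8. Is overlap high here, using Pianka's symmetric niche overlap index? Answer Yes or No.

No

Proportions for morphospecies I (n=218): 30/218=0.1376, 149/218=0.6835, 38/218=0.1743, 1/218=0.0046
Proportions for morphospecies IV (n=219): 6/219=0.0274, 76/219=0.3470, 34/219=0.1553, 103/219=0.4703
Σ p₁ᵢp₂ᵢ = 0.003770 + 0.237175 + 0.027069 + 0.002163 = 0.270177
Σp_1ᵢ² = 0.1376² + 0.6835² + 0.1743² + 0.0046² = 0.018934 + 0.467172 + 0.030380 + 0.000021 = 0.516507
Σp_2ᵢ² = 0.0274² + 0.3470² + 0.1553² + 0.4703² = 0.000751 + 0.120409 + 0.024118 + 0.221182 = 0.366460
O = 0.270177 / √(0.516507 × 0.366460) = 0.270177 / 0.4350622 = 0.6210
O = 0.6210 < 0.8 → No.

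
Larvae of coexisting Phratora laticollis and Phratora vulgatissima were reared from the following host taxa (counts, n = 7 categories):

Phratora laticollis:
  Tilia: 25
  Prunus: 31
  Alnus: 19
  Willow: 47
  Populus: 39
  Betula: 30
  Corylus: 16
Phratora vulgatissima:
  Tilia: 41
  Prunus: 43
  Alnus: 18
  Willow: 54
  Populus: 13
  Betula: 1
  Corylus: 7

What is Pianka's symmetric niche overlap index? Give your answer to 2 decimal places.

Proportions for Phratora laticollis (n=207): 25/207=0.1208, 31/207=0.1498, 19/207=0.0918, 47/207=0.2271, 39/207=0.1884, 30/207=0.1449, 16/207=0.0773
Proportions for Phratora vulgatissima (n=177): 41/177=0.2316, 43/177=0.2429, 18/177=0.1017, 54/177=0.3051, 13/177=0.0734, 1/177=0.0056, 7/177=0.0395
Σ p₁ᵢp₂ᵢ = 0.027977 + 0.036386 + 0.009336 + 0.069288 + 0.013829 + 0.000811 + 0.003053 = 0.160680
Σp_1ᵢ² = 0.1208² + 0.1498² + 0.0918² + 0.2271² + 0.1884² + 0.1449² + 0.0773² = 0.014593 + 0.022440 + 0.008427 + 0.051574 + 0.035495 + 0.020996 + 0.005975 = 0.159500
Σp_2ᵢ² = 0.2316² + 0.2429² + 0.1017² + 0.3051² + 0.0734² + 0.0056² + 0.0395² = 0.053639 + 0.059000 + 0.010343 + 0.093086 + 0.005388 + 0.000031 + 0.001560 = 0.223047
O = 0.160680 / √(0.159500 × 0.223047) = 0.160680 / 0.1886160 = 0.8519

0.85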